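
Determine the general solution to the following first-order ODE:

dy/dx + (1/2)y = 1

Using integrating factor method:

General solution: y = 2 + Ce^(-x/2)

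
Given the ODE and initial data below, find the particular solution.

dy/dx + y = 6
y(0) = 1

General solution: y = 6 + Ce^(-x)
Applying y(0) = 1: C = 1 - 6 = -5
Particular solution: y = 6 - 5e^(-x)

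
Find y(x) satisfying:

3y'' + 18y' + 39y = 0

Characteristic equation: 3r² + 18r + 39 = 0
Divide by 3: r² + 6r + 13 = 0
Roots: r = -3 ± 2i (complex conjugates)
General solution: y = e^(-3x)(C₁cos(2x) + C₂sin(2x))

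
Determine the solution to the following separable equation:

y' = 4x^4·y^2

Separating variables and integrating:
-1/y = 4x^5/5 + C

General solution: y^-1 = (-4/5)x^5 + C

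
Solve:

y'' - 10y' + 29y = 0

Characteristic equation: r² - 10r + 29 = 0
Roots: r = 5 ± 2i (complex conjugates)
General solution: y = e^(5x)(C₁cos(2x) + C₂sin(2x))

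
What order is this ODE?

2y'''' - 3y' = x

The order is 4 (highest derivative is of order 4).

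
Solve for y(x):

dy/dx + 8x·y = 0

Using integrating factor method:

General solution: y = Ce^(-4x^2)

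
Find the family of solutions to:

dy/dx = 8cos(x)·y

Separating variables and integrating:
ln|y| = 8sin(x) + C

General solution: y = Ce^(8sin(x))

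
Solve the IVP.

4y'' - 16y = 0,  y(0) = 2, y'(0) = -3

General solution: y = C₁e^(2x) + C₂e^(-2x)
Applying ICs: C₁ = 1/4, C₂ = 7/4
Particular solution: y = (1/4)e^(2x) + (7/4)e^(-2x)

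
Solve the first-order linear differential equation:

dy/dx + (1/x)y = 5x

Using integrating factor method:

General solution: y = (5/3)x^2 + C/x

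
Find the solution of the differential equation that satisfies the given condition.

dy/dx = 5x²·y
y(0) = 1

General solution: y = Ce^(5x³/3)
Applying IC y(0) = 1:
Particular solution: y = e^(5x³/3)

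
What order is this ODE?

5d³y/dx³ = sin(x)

The order is 3 (highest derivative is of order 3).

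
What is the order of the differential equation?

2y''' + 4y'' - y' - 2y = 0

The order is 3 (highest derivative is of order 3).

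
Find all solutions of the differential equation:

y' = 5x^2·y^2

Separating variables and integrating:
-1/y = 5x^3/3 + C

General solution: y^-1 = (-5/3)x^3 + C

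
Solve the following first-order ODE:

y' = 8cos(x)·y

Separating variables and integrating:
ln|y| = 8sin(x) + C

General solution: y = Ce^(8sin(x))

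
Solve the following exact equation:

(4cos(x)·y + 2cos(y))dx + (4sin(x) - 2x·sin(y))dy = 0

Verify exactness: ∂M/∂y = ∂N/∂x ✓
Find F(x,y) such that ∂F/∂x = M, ∂F/∂y = N
Solution: 4sin(x)·y + 2x·cos(y) = C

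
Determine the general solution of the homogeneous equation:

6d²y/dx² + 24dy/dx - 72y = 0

Characteristic equation: 6r² + 24r - 72 = 0
Divide by 6: r² + 4r - 12 = 0
Roots: r = 2, -6 (distinct real)
General solution: y = C₁e^(2x) + C₂e^(-6x)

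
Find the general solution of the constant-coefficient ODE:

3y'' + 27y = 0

Characteristic equation: 3r² + 27 = 0
Divide by 3: r² + 9 = 0
Roots: r = ±3i (complex conjugates)
General solution: y = C₁cos(3x) + C₂sin(3x)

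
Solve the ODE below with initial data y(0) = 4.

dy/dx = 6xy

General solution: y = Ce^(3x²)
Applying IC y(0) = 4:
Particular solution: y = 4e^(3x²)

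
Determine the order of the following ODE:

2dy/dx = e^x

The order is 1 (highest derivative is of order 1).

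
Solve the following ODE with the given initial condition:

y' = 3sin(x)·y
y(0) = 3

General solution: y = Ce^(-3cos(x))
Applying IC y(0) = 3:
Particular solution: y = 3e^(3(1-cos(x)))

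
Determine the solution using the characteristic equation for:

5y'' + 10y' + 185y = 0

Characteristic equation: 5r² + 10r + 185 = 0
Divide by 5: r² + 2r + 37 = 0
Roots: r = -1 ± 6i (complex conjugates)
General solution: y = e^(-x)(C₁cos(6x) + C₂sin(6x))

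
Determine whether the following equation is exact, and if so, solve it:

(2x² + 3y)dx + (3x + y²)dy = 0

Verify exactness: ∂M/∂y = ∂N/∂x ✓
Find F(x,y) such that ∂F/∂x = M, ∂F/∂y = N
Solution: 2x³/3 + 3xy + y³/3 = C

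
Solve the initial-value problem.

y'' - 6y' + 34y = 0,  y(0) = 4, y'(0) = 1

General solution: y = e^(3x)(C₁cos(5x) + C₂sin(5x))
Complex roots r = 3 ± 5i
Applying ICs: C₁ = 4, C₂ = -11/5
Particular solution: y = e^(3x)(4cos(5x) - (11/5)sin(5x))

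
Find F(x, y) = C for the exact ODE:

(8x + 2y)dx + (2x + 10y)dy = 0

Verify exactness: ∂M/∂y = ∂N/∂x ✓
Find F(x,y) such that ∂F/∂x = M, ∂F/∂y = N
Solution: 4x² + 2xy + 5y² = C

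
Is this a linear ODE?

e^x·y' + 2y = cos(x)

Yes. Linear (y and its derivatives appear to the first power only, no products of y terms)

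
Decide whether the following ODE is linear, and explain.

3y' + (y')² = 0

Nonlinear ((y')² term)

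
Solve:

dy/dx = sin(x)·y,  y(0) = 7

General solution: y = Ce^(-cos(x))
Applying IC y(0) = 7:
Particular solution: y = 7e^(1-cos(x))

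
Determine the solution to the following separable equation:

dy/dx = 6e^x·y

Separating variables and integrating:
ln|y| = 6e^x + C

General solution: y = Ce^(6e^x)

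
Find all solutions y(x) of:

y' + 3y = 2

Using integrating factor method:

General solution: y = 2/3 + Ce^(-3x)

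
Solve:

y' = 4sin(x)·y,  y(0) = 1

General solution: y = Ce^(-4cos(x))
Applying IC y(0) = 1:
Particular solution: y = e^(4(1-cos(x)))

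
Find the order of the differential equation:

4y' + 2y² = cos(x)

The order is 1 (highest derivative is of order 1).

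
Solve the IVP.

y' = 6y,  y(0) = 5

General solution: y = Ce^(6x)
Applying IC y(0) = 5:
Particular solution: y = 5e^(6x)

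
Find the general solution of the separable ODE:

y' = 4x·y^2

Separating variables and integrating:
-1/y = 2x^2 + C

General solution: y^-1 = -2x^2 + C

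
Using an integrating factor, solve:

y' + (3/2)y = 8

Using integrating factor method:

General solution: y = 16/3 + Ce^(-3x/2)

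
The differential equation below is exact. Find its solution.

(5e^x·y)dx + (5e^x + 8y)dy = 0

Verify exactness: ∂M/∂y = ∂N/∂x ✓
Find F(x,y) such that ∂F/∂x = M, ∂F/∂y = N
Solution: 5e^x·y + 4y² = C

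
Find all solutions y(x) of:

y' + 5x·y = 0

Using integrating factor method:

General solution: y = Ce^(-5x^2/2)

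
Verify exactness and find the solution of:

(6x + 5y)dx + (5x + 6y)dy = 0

Verify exactness: ∂M/∂y = ∂N/∂x ✓
Find F(x,y) such that ∂F/∂x = M, ∂F/∂y = N
Solution: 3x² + 5xy + 3y² = C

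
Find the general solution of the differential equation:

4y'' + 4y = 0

Characteristic equation: 4r² + 4 = 0
Divide by 4: r² + 1 = 0
Roots: r = ±i (complex conjugates)
General solution: y = C₁cos(x) + C₂sin(x)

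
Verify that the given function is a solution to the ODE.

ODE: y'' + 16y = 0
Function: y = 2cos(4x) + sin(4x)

Verification:
y'' = -32cos(4x) - 16sin(4x)
y'' + 16y = 0 ✓

Yes, it is a solution.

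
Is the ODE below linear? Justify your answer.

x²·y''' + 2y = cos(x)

Yes. Linear (y and its derivatives appear to the first power only, no products of y terms)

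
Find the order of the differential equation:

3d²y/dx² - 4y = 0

The order is 2 (highest derivative is of order 2).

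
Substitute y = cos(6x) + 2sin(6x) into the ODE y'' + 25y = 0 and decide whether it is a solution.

Verification:
y'' = -36cos(6x) - 72sin(6x)
y'' + 25y ≠ 0 (frequency mismatch: got 36 instead of 25)

No, it is not a solution.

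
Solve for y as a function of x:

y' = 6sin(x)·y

Separating variables and integrating:
ln|y| = -6cos(x) + C

General solution: y = Ce^(-6cos(x))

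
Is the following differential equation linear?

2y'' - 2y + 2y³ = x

No. Nonlinear (y³ term)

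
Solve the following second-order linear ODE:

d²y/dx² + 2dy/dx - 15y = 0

Characteristic equation: r² + 2r - 15 = 0
Roots: r = 3, -5 (distinct real)
General solution: y = C₁e^(3x) + C₂e^(-5x)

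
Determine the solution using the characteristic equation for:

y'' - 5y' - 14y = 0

Characteristic equation: r² - 5r - 14 = 0
Roots: r = 7, -2 (distinct real)
General solution: y = C₁e^(7x) + C₂e^(-2x)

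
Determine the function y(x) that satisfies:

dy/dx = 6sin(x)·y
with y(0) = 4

General solution: y = Ce^(-6cos(x))
Applying IC y(0) = 4:
Particular solution: y = 4e^(6(1-cos(x)))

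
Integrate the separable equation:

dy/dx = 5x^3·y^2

Separating variables and integrating:
-1/y = 5x^4/4 + C

General solution: y^-1 = (-5/4)x^4 + C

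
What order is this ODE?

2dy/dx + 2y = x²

The order is 1 (highest derivative is of order 1).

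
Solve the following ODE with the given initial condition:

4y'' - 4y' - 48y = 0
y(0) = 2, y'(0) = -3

General solution: y = C₁e^(4x) + C₂e^(-3x)
Applying ICs: C₁ = 3/7, C₂ = 11/7
Particular solution: y = (3/7)e^(4x) + (11/7)e^(-3x)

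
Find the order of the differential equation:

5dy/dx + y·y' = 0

The order is 1 (highest derivative is of order 1).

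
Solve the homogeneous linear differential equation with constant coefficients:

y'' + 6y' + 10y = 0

Characteristic equation: r² + 6r + 10 = 0
Roots: r = -3 ± i (complex conjugates)
General solution: y = e^(-3x)(C₁cos(x) + C₂sin(x))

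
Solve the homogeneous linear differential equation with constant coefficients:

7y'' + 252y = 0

Characteristic equation: 7r² + 252 = 0
Divide by 7: r² + 36 = 0
Roots: r = ±6i (complex conjugates)
General solution: y = C₁cos(6x) + C₂sin(6x)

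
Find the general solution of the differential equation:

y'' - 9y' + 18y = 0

Characteristic equation: r² - 9r + 18 = 0
Roots: r = 3, 6 (distinct real)
General solution: y = C₁e^(3x) + C₂e^(6x)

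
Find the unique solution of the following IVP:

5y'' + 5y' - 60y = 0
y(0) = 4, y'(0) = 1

General solution: y = C₁e^(3x) + C₂e^(-4x)
Applying ICs: C₁ = 17/7, C₂ = 11/7
Particular solution: y = (17/7)e^(3x) + (11/7)e^(-4x)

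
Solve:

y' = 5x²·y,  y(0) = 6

General solution: y = Ce^(5x³/3)
Applying IC y(0) = 6:
Particular solution: y = 6e^(5x³/3)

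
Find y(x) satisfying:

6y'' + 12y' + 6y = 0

Characteristic equation: 6r² + 12r + 6 = 0
Divide by 6: r² + 2r + 1 = 0
Factored: (r + 1)² = 0
Repeated root: r = -1
General solution: y = (C₁ + C₂x)e^(-x)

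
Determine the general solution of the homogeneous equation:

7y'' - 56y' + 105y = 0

Characteristic equation: 7r² - 56r + 105 = 0
Divide by 7: r² - 8r + 15 = 0
Roots: r = 3, 5 (distinct real)
General solution: y = C₁e^(3x) + C₂e^(5x)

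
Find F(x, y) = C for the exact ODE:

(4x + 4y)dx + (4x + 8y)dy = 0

Verify exactness: ∂M/∂y = ∂N/∂x ✓
Find F(x,y) such that ∂F/∂x = M, ∂F/∂y = N
Solution: 2x² + 4xy + 4y² = C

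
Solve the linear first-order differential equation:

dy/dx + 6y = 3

Using integrating factor method:

General solution: y = 1/2 + Ce^(-6x)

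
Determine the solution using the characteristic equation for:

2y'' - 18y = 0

Characteristic equation: 2r² - 18 = 0
Divide by 2: r² - 9 = 0
Roots: r = 3, -3 (distinct real)
General solution: y = C₁e^(3x) + C₂e^(-3x)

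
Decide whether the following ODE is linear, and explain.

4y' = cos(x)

Linear (y and its derivatives appear to the first power only, no products of y terms)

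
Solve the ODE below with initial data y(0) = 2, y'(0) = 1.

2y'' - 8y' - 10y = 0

General solution: y = C₁e^(5x) + C₂e^(-x)
Applying ICs: C₁ = 1/2, C₂ = 3/2
Particular solution: y = (1/2)e^(5x) + (3/2)e^(-x)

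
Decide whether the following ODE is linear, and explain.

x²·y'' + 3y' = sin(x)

Linear (y and its derivatives appear to the first power only, no products of y terms)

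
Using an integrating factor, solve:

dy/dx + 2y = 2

Using integrating factor method:

General solution: y = 1 + Ce^(-2x)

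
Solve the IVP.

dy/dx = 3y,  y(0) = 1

General solution: y = Ce^(3x)
Applying IC y(0) = 1:
Particular solution: y = e^(3x)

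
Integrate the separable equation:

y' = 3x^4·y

Separating variables and integrating:
ln|y| = 3x^5/5 + C

General solution: y = Ce^(3x^5/5)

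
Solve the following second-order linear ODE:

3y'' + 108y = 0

Characteristic equation: 3r² + 108 = 0
Divide by 3: r² + 36 = 0
Roots: r = ±6i (complex conjugates)
General solution: y = C₁cos(6x) + C₂sin(6x)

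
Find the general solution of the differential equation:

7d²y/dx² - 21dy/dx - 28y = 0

Characteristic equation: 7r² - 21r - 28 = 0
Divide by 7: r² - 3r - 4 = 0
Roots: r = 4, -1 (distinct real)
General solution: y = C₁e^(4x) + C₂e^(-x)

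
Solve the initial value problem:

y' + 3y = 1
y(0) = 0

General solution: y = 1/3 + Ce^(-3x)
Applying y(0) = 0: C = 0 - 1/3 = -1/3
Particular solution: y = 1/3 - (1/3)e^(-3x)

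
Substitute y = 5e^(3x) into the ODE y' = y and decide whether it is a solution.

Verification:
y = 5e^(3x)
y' = 15e^(3x)
But y = 5e^(3x)
y' ≠ y — the derivative does not match

No, it is not a solution.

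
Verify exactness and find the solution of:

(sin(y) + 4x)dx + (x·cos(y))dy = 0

Verify exactness: ∂M/∂y = ∂N/∂x ✓
Find F(x,y) such that ∂F/∂x = M, ∂F/∂y = N
Solution: x·sin(y) + 2x² = C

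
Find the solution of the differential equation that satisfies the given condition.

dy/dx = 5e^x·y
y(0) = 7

General solution: y = Ce^(5e^x)
Applying IC y(0) = 7:
Particular solution: y = 7e^(5(e^x - 1))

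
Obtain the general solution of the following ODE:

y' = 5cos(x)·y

Separating variables and integrating:
ln|y| = 5sin(x) + C

General solution: y = Ce^(5sin(x))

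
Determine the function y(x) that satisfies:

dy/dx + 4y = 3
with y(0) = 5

General solution: y = 3/4 + Ce^(-4x)
Applying y(0) = 5: C = 5 - 3/4 = 17/4
Particular solution: y = 3/4 + (17/4)e^(-4x)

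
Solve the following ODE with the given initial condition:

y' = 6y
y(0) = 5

General solution: y = Ce^(6x)
Applying IC y(0) = 5:
Particular solution: y = 5e^(6x)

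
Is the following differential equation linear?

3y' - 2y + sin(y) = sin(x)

No. Nonlinear (sin(y) is nonlinear in y)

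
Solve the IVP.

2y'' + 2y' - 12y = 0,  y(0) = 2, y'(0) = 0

General solution: y = C₁e^(2x) + C₂e^(-3x)
Applying ICs: C₁ = 6/5, C₂ = 4/5
Particular solution: y = (6/5)e^(2x) + (4/5)e^(-3x)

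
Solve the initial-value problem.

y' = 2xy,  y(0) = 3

General solution: y = Ce^(x²)
Applying IC y(0) = 3:
Particular solution: y = 3e^(x²)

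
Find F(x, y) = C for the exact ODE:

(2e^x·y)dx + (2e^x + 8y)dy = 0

Verify exactness: ∂M/∂y = ∂N/∂x ✓
Find F(x,y) such that ∂F/∂x = M, ∂F/∂y = N
Solution: 2e^x·y + 4y² = C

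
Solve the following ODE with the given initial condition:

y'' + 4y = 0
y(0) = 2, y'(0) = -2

General solution: y = C₁cos(2x) + C₂sin(2x)
Complex roots r = ±2i
Applying ICs: C₁ = 2, C₂ = -1
Particular solution: y = 2cos(2x) - sin(2x)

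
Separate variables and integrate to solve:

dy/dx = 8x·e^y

Separating variables and integrating:
-e^(-y) = 4x² + C

General solution: y = -ln(C - 4x²)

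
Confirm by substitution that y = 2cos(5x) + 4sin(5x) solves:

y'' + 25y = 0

Verification:
y'' = -50cos(5x) - 100sin(5x)
y'' + 25y = 0 ✓

Yes, it is a solution.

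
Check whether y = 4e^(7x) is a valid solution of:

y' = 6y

Verification:
y = 4e^(7x)
y' = 28e^(7x)
But 6y = 24e^(7x)
y' ≠ 6y — the derivative does not match

No, it is not a solution.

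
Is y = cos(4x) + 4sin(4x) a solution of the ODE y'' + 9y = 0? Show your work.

Verification:
y'' = -16cos(4x) - 64sin(4x)
y'' + 9y ≠ 0 (frequency mismatch: got 16 instead of 9)

No, it is not a solution.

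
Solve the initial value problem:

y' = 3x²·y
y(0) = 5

General solution: y = Ce^(x³)
Applying IC y(0) = 5:
Particular solution: y = 5e^(x³)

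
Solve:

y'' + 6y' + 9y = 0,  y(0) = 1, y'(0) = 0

General solution: y = (C₁ + C₂x)e^(-3x)
Repeated root r = -3
Applying ICs: C₁ = 1, C₂ = 3
Particular solution: y = (1 + 3x)e^(-3x)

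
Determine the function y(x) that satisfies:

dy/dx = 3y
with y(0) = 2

General solution: y = Ce^(3x)
Applying IC y(0) = 2:
Particular solution: y = 2e^(3x)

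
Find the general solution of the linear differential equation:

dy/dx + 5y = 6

Using integrating factor method:

General solution: y = 6/5 + Ce^(-5x)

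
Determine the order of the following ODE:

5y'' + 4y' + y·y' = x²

The order is 2 (highest derivative is of order 2).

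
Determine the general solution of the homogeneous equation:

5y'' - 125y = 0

Characteristic equation: 5r² - 125 = 0
Divide by 5: r² - 25 = 0
Roots: r = 5, -5 (distinct real)
General solution: y = C₁e^(5x) + C₂e^(-5x)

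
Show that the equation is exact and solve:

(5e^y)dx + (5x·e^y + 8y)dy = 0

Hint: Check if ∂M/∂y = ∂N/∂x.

Verify exactness: ∂M/∂y = ∂N/∂x ✓
Find F(x,y) such that ∂F/∂x = M, ∂F/∂y = N
Solution: 5x·e^y + 4y² = C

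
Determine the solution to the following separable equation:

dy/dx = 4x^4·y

Separating variables and integrating:
ln|y| = 4x^5/5 + C

General solution: y = Ce^(4x^5/5)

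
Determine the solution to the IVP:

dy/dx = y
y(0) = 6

General solution: y = Ce^x
Applying IC y(0) = 6:
Particular solution: y = 6e^x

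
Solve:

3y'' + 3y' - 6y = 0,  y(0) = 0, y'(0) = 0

General solution: y = C₁e^x + C₂e^(-2x)
Applying ICs: C₁ = 0, C₂ = 0
Particular solution: y = 0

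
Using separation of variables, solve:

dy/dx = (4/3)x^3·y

Separating variables and integrating:
ln|y| = x^4/3 + C

General solution: y = Ce^(x^4/3)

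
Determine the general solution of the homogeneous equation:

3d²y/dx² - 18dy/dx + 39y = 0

Characteristic equation: 3r² - 18r + 39 = 0
Divide by 3: r² - 6r + 13 = 0
Roots: r = 3 ± 2i (complex conjugates)
General solution: y = e^(3x)(C₁cos(2x) + C₂sin(2x))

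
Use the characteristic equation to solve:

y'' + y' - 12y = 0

Characteristic equation: r² + r - 12 = 0
Roots: r = 3, -4 (distinct real)
General solution: y = C₁e^(3x) + C₂e^(-4x)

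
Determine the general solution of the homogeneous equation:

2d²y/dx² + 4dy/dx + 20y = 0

Characteristic equation: 2r² + 4r + 20 = 0
Divide by 2: r² + 2r + 10 = 0
Roots: r = -1 ± 3i (complex conjugates)
General solution: y = e^(-x)(C₁cos(3x) + C₂sin(3x))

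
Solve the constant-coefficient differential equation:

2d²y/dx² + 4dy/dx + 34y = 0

Characteristic equation: 2r² + 4r + 34 = 0
Divide by 2: r² + 2r + 17 = 0
Roots: r = -1 ± 4i (complex conjugates)
General solution: y = e^(-x)(C₁cos(4x) + C₂sin(4x))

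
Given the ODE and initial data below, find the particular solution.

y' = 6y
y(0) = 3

General solution: y = Ce^(6x)
Applying IC y(0) = 3:
Particular solution: y = 3e^(6x)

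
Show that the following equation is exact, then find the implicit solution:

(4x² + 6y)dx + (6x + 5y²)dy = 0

Verify exactness: ∂M/∂y = ∂N/∂x ✓
Find F(x,y) such that ∂F/∂x = M, ∂F/∂y = N
Solution: 4x³/3 + 6xy + 5y³/3 = C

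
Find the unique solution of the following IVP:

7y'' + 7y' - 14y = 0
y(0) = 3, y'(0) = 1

General solution: y = C₁e^x + C₂e^(-2x)
Applying ICs: C₁ = 7/3, C₂ = 2/3
Particular solution: y = (7/3)e^x + (2/3)e^(-2x)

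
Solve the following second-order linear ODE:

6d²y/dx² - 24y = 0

Characteristic equation: 6r² - 24 = 0
Divide by 6: r² - 4 = 0
Roots: r = 2, -2 (distinct real)
General solution: y = C₁e^(2x) + C₂e^(-2x)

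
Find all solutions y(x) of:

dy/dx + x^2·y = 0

Using integrating factor method:

General solution: y = Ce^(-x^3/3)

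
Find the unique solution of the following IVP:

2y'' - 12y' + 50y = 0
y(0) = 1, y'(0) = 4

General solution: y = e^(3x)(C₁cos(4x) + C₂sin(4x))
Complex roots r = 3 ± 4i
Applying ICs: C₁ = 1, C₂ = 1/4
Particular solution: y = e^(3x)(cos(4x) + (1/4)sin(4x))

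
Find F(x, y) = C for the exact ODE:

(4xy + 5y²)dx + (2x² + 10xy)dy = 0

Verify exactness: ∂M/∂y = ∂N/∂x ✓
Find F(x,y) such that ∂F/∂x = M, ∂F/∂y = N
Solution: 2x²y + 5xy² = C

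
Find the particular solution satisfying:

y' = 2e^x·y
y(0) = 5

General solution: y = Ce^(2e^x)
Applying IC y(0) = 5:
Particular solution: y = 5e^(2(e^x - 1))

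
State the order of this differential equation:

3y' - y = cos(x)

The order is 1 (highest derivative is of order 1).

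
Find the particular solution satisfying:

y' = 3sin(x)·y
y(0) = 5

General solution: y = Ce^(-3cos(x))
Applying IC y(0) = 5:
Particular solution: y = 5e^(3(1-cos(x)))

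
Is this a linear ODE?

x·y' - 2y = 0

Yes. Linear (y and its derivatives appear to the first power only, no products of y terms)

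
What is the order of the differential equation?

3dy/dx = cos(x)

The order is 1 (highest derivative is of order 1).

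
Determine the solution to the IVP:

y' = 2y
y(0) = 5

General solution: y = Ce^(2x)
Applying IC y(0) = 5:
Particular solution: y = 5e^(2x)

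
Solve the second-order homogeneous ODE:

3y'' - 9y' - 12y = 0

Characteristic equation: 3r² - 9r - 12 = 0
Divide by 3: r² - 3r - 4 = 0
Roots: r = 4, -1 (distinct real)
General solution: y = C₁e^(4x) + C₂e^(-x)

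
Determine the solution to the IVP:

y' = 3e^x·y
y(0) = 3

General solution: y = Ce^(3e^x)
Applying IC y(0) = 3:
Particular solution: y = 3e^(3(e^x - 1))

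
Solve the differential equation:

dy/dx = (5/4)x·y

Separating variables and integrating:
ln|y| = 5x^2/8 + C

General solution: y = Ce^(5x^2/8)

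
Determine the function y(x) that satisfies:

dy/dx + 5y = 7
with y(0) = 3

General solution: y = 7/5 + Ce^(-5x)
Applying y(0) = 3: C = 3 - 7/5 = 8/5
Particular solution: y = 7/5 + (8/5)e^(-5x)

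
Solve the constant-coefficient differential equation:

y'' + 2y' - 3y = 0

Characteristic equation: r² + 2r - 3 = 0
Roots: r = 1, -3 (distinct real)
General solution: y = C₁e^x + C₂e^(-3x)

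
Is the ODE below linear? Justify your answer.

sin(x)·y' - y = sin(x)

Yes. Linear (y and its derivatives appear to the first power only, no products of y terms)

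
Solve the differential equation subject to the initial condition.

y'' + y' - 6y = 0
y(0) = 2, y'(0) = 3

General solution: y = C₁e^(2x) + C₂e^(-3x)
Applying ICs: C₁ = 9/5, C₂ = 1/5
Particular solution: y = (9/5)e^(2x) + (1/5)e^(-3x)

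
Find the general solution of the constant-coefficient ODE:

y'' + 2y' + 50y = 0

Characteristic equation: r² + 2r + 50 = 0
Roots: r = -1 ± 7i (complex conjugates)
General solution: y = e^(-x)(C₁cos(7x) + C₂sin(7x))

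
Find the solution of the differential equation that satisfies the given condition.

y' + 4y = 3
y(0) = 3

General solution: y = 3/4 + Ce^(-4x)
Applying y(0) = 3: C = 3 - 3/4 = 9/4
Particular solution: y = 3/4 + (9/4)e^(-4x)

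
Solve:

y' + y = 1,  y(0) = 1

General solution: y = 1 + Ce^(-x)
Applying y(0) = 1: C = 1 - 1 = 0
Particular solution: y = 1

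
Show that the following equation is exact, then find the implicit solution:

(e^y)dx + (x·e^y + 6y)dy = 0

Verify exactness: ∂M/∂y = ∂N/∂x ✓
Find F(x,y) such that ∂F/∂x = M, ∂F/∂y = N
Solution: x·e^y + 3y² = C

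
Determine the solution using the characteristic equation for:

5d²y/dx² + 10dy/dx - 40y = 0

Characteristic equation: 5r² + 10r - 40 = 0
Divide by 5: r² + 2r - 8 = 0
Roots: r = 2, -4 (distinct real)
General solution: y = C₁e^(2x) + C₂e^(-4x)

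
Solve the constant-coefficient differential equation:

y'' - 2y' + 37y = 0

Characteristic equation: r² - 2r + 37 = 0
Roots: r = 1 ± 6i (complex conjugates)
General solution: y = e^x(C₁cos(6x) + C₂sin(6x))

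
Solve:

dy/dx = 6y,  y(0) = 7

General solution: y = Ce^(6x)
Applying IC y(0) = 7:
Particular solution: y = 7e^(6x)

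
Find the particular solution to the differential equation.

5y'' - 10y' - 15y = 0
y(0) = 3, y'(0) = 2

General solution: y = C₁e^(3x) + C₂e^(-x)
Applying ICs: C₁ = 5/4, C₂ = 7/4
Particular solution: y = (5/4)e^(3x) + (7/4)e^(-x)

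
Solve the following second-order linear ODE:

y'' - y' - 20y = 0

Characteristic equation: r² - r - 20 = 0
Roots: r = 5, -4 (distinct real)
General solution: y = C₁e^(5x) + C₂e^(-4x)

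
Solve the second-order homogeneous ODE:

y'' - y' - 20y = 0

Characteristic equation: r² - r - 20 = 0
Roots: r = 5, -4 (distinct real)
General solution: y = C₁e^(5x) + C₂e^(-4x)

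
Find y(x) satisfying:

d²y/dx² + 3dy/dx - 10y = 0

Characteristic equation: r² + 3r - 10 = 0
Roots: r = 2, -5 (distinct real)
General solution: y = C₁e^(2x) + C₂e^(-5x)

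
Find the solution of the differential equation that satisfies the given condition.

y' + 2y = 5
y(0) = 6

General solution: y = 5/2 + Ce^(-2x)
Applying y(0) = 6: C = 6 - 5/2 = 7/2
Particular solution: y = 5/2 + (7/2)e^(-2x)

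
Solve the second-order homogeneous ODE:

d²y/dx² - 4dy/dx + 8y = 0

Characteristic equation: r² - 4r + 8 = 0
Roots: r = 2 ± 2i (complex conjugates)
General solution: y = e^(2x)(C₁cos(2x) + C₂sin(2x))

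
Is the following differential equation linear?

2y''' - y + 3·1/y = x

No. Nonlinear (1/y term)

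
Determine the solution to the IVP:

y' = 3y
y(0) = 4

General solution: y = Ce^(3x)
Applying IC y(0) = 4:
Particular solution: y = 4e^(3x)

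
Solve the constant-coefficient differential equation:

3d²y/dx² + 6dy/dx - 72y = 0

Characteristic equation: 3r² + 6r - 72 = 0
Divide by 3: r² + 2r - 24 = 0
Roots: r = 4, -6 (distinct real)
General solution: y = C₁e^(4x) + C₂e^(-6x)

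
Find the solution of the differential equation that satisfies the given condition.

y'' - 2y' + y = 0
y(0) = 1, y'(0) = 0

General solution: y = (C₁ + C₂x)e^x
Repeated root r = 1
Applying ICs: C₁ = 1, C₂ = -1
Particular solution: y = (1 - x)e^x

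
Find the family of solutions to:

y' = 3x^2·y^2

Separating variables and integrating:
-1/y = x^3 + C

General solution: y^-1 = -x^3 + C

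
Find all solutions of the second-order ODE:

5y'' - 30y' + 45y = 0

Characteristic equation: 5r² - 30r + 45 = 0
Divide by 5: r² - 6r + 9 = 0
Factored: (r - 3)² = 0
Repeated root: r = 3
General solution: y = (C₁ + C₂x)e^(3x)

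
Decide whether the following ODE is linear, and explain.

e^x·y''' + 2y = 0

Linear (y and its derivatives appear to the first power only, no products of y terms)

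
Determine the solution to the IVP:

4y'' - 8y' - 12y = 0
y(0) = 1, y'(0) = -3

General solution: y = C₁e^(3x) + C₂e^(-x)
Applying ICs: C₁ = -1/2, C₂ = 3/2
Particular solution: y = -(1/2)e^(3x) + (3/2)e^(-x)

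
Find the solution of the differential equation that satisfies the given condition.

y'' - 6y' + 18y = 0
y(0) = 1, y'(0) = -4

General solution: y = e^(3x)(C₁cos(3x) + C₂sin(3x))
Complex roots r = 3 ± 3i
Applying ICs: C₁ = 1, C₂ = -7/3
Particular solution: y = e^(3x)(cos(3x) - (7/3)sin(3x))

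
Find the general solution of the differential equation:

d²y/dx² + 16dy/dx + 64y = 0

Characteristic equation: r² + 16r + 64 = 0
Factored: (r + 8)² = 0
Repeated root: r = -8
General solution: y = (C₁ + C₂x)e^(-8x)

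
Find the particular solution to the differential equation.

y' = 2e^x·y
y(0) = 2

General solution: y = Ce^(2e^x)
Applying IC y(0) = 2:
Particular solution: y = 2e^(2(e^x - 1))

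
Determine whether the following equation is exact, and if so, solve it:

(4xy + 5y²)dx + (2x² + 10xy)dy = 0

Verify exactness: ∂M/∂y = ∂N/∂x ✓
Find F(x,y) such that ∂F/∂x = M, ∂F/∂y = N
Solution: 2x²y + 5xy² = C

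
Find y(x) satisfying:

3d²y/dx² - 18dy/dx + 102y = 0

Characteristic equation: 3r² - 18r + 102 = 0
Divide by 3: r² - 6r + 34 = 0
Roots: r = 3 ± 5i (complex conjugates)
General solution: y = e^(3x)(C₁cos(5x) + C₂sin(5x))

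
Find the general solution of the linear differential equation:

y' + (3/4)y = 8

Using integrating factor method:

General solution: y = 32/3 + Ce^(-3x/4)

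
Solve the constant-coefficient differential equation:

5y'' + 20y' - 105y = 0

Characteristic equation: 5r² + 20r - 105 = 0
Divide by 5: r² + 4r - 21 = 0
Roots: r = 3, -7 (distinct real)
General solution: y = C₁e^(3x) + C₂e^(-7x)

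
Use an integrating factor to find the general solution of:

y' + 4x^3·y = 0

Using integrating factor method:

General solution: y = Ce^(-x^4)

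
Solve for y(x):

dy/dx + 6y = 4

Using integrating factor method:

General solution: y = 2/3 + Ce^(-6x)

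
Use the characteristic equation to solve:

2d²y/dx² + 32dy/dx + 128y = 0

Characteristic equation: 2r² + 32r + 128 = 0
Divide by 2: r² + 16r + 64 = 0
Factored: (r + 8)² = 0
Repeated root: r = -8
General solution: y = (C₁ + C₂x)e^(-8x)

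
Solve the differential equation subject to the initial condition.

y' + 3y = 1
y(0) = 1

General solution: y = 1/3 + Ce^(-3x)
Applying y(0) = 1: C = 1 - 1/3 = 2/3
Particular solution: y = 1/3 + (2/3)e^(-3x)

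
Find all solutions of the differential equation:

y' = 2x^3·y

Separating variables and integrating:
ln|y| = x^4/2 + C

General solution: y = Ce^(x^4/2)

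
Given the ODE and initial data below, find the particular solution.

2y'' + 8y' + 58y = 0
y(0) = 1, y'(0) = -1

General solution: y = e^(-2x)(C₁cos(5x) + C₂sin(5x))
Complex roots r = -2 ± 5i
Applying ICs: C₁ = 1, C₂ = 1/5
Particular solution: y = e^(-2x)(cos(5x) + (1/5)sin(5x))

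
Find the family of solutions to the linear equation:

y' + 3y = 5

Using integrating factor method:

General solution: y = 5/3 + Ce^(-3x)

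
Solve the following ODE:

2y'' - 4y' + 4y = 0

Characteristic equation: 2r² - 4r + 4 = 0
Divide by 2: r² - 2r + 2 = 0
Roots: r = 1 ± i (complex conjugates)
General solution: y = e^x(C₁cos(x) + C₂sin(x))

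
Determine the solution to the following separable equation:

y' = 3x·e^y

Separating variables and integrating:
-e^(-y) = 3x²/2 + C

General solution: y = -ln(C - 3x²/2)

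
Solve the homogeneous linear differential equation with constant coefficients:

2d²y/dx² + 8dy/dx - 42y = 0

Characteristic equation: 2r² + 8r - 42 = 0
Divide by 2: r² + 4r - 21 = 0
Roots: r = 3, -7 (distinct real)
General solution: y = C₁e^(3x) + C₂e^(-7x)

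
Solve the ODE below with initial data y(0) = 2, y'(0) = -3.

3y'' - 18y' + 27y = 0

General solution: y = (C₁ + C₂x)e^(3x)
Repeated root r = 3
Applying ICs: C₁ = 2, C₂ = -9
Particular solution: y = (2 - 9x)e^(3x)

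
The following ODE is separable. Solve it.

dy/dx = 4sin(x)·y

Separating variables and integrating:
ln|y| = -4cos(x) + C

General solution: y = Ce^(-4cos(x))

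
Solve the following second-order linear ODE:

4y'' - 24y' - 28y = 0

Characteristic equation: 4r² - 24r - 28 = 0
Divide by 4: r² - 6r - 7 = 0
Roots: r = 7, -1 (distinct real)
General solution: y = C₁e^(7x) + C₂e^(-x)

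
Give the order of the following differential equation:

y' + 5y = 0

The order is 1 (highest derivative is of order 1).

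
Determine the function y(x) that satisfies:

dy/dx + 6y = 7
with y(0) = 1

General solution: y = 7/6 + Ce^(-6x)
Applying y(0) = 1: C = 1 - 7/6 = -1/6
Particular solution: y = 7/6 - (1/6)e^(-6x)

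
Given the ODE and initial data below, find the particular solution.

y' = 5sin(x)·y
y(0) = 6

General solution: y = Ce^(-5cos(x))
Applying IC y(0) = 6:
Particular solution: y = 6e^(5(1-cos(x)))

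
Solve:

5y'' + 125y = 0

Characteristic equation: 5r² + 125 = 0
Divide by 5: r² + 25 = 0
Roots: r = ±5i (complex conjugates)
General solution: y = C₁cos(5x) + C₂sin(5x)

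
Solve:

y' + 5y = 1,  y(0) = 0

General solution: y = 1/5 + Ce^(-5x)
Applying y(0) = 0: C = 0 - 1/5 = -1/5
Particular solution: y = 1/5 - (1/5)e^(-5x)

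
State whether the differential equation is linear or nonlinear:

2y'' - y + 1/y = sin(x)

Nonlinear (1/y term)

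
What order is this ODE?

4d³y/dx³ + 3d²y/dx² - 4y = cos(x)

The order is 3 (highest derivative is of order 3).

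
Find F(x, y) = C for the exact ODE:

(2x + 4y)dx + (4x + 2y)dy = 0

Verify exactness: ∂M/∂y = ∂N/∂x ✓
Find F(x,y) such that ∂F/∂x = M, ∂F/∂y = N
Solution: x² + 4xy + y² = C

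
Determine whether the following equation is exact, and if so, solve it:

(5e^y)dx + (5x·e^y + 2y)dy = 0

Verify exactness: ∂M/∂y = ∂N/∂x ✓
Find F(x,y) such that ∂F/∂x = M, ∂F/∂y = N
Solution: 5x·e^y + y² = C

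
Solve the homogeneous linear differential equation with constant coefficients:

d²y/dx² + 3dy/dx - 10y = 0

Characteristic equation: r² + 3r - 10 = 0
Roots: r = 2, -5 (distinct real)
General solution: y = C₁e^(2x) + C₂e^(-5x)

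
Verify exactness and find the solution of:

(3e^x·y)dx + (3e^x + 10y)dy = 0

Verify exactness: ∂M/∂y = ∂N/∂x ✓
Find F(x,y) such that ∂F/∂x = M, ∂F/∂y = N
Solution: 3e^x·y + 5y² = C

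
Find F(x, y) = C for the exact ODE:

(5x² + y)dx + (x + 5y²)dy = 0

Verify exactness: ∂M/∂y = ∂N/∂x ✓
Find F(x,y) such that ∂F/∂x = M, ∂F/∂y = N
Solution: 5x³/3 + xy + 5y³/3 = C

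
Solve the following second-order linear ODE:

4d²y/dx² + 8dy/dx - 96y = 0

Characteristic equation: 4r² + 8r - 96 = 0
Divide by 4: r² + 2r - 24 = 0
Roots: r = 4, -6 (distinct real)
General solution: y = C₁e^(4x) + C₂e^(-6x)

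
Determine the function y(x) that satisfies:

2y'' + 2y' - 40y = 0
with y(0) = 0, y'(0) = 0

General solution: y = C₁e^(4x) + C₂e^(-5x)
Applying ICs: C₁ = 0, C₂ = 0
Particular solution: y = 0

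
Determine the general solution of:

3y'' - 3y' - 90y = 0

Characteristic equation: 3r² - 3r - 90 = 0
Divide by 3: r² - r - 30 = 0
Roots: r = 6, -5 (distinct real)
General solution: y = C₁e^(6x) + C₂e^(-5x)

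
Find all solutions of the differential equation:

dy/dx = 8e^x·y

Separating variables and integrating:
ln|y| = 8e^x + C

General solution: y = Ce^(8e^x)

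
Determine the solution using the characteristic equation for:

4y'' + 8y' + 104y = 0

Characteristic equation: 4r² + 8r + 104 = 0
Divide by 4: r² + 2r + 26 = 0
Roots: r = -1 ± 5i (complex conjugates)
General solution: y = e^(-x)(C₁cos(5x) + C₂sin(5x))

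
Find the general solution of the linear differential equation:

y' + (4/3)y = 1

Using integrating factor method:

General solution: y = 3/4 + Ce^(-4x/3)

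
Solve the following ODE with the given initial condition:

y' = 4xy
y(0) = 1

General solution: y = Ce^(2x²)
Applying IC y(0) = 1:
Particular solution: y = e^(2x²)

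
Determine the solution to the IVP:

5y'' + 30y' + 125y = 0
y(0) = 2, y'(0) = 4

General solution: y = e^(-3x)(C₁cos(4x) + C₂sin(4x))
Complex roots r = -3 ± 4i
Applying ICs: C₁ = 2, C₂ = 5/2
Particular solution: y = e^(-3x)(2cos(4x) + (5/2)sin(4x))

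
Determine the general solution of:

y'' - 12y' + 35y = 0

Characteristic equation: r² - 12r + 35 = 0
Roots: r = 5, 7 (distinct real)
General solution: y = C₁e^(5x) + C₂e^(7x)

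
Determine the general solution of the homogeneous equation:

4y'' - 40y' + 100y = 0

Characteristic equation: 4r² - 40r + 100 = 0
Divide by 4: r² - 10r + 25 = 0
Factored: (r - 5)² = 0
Repeated root: r = 5
General solution: y = (C₁ + C₂x)e^(5x)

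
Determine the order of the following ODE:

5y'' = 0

The order is 2 (highest derivative is of order 2).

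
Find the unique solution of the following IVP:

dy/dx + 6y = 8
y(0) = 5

General solution: y = 4/3 + Ce^(-6x)
Applying y(0) = 5: C = 5 - 4/3 = 11/3
Particular solution: y = 4/3 + (11/3)e^(-6x)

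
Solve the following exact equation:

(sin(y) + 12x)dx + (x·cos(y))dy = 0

Verify exactness: ∂M/∂y = ∂N/∂x ✓
Find F(x,y) such that ∂F/∂x = M, ∂F/∂y = N
Solution: x·sin(y) + 6x² = C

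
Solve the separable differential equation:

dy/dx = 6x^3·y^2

Separating variables and integrating:
-1/y = 3x^4/2 + C

General solution: y^-1 = (-3/2)x^4 + C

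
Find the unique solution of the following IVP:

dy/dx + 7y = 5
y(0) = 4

General solution: y = 5/7 + Ce^(-7x)
Applying y(0) = 4: C = 4 - 5/7 = 23/7
Particular solution: y = 5/7 + (23/7)e^(-7x)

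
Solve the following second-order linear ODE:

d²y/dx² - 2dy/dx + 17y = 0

Characteristic equation: r² - 2r + 17 = 0
Roots: r = 1 ± 4i (complex conjugates)
General solution: y = e^x(C₁cos(4x) + C₂sin(4x))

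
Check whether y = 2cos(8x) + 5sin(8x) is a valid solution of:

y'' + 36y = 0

Verification:
y'' = -128cos(8x) - 320sin(8x)
y'' + 36y ≠ 0 (frequency mismatch: got 64 instead of 36)

No, it is not a solution.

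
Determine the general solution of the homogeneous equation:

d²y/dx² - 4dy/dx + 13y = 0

Characteristic equation: r² - 4r + 13 = 0
Roots: r = 2 ± 3i (complex conjugates)
General solution: y = e^(2x)(C₁cos(3x) + C₂sin(3x))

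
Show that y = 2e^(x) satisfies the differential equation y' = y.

Verification:
y = 2e^(x)
y' = 2e^(x)
y = 2e^(x)
y' = y ✓

Yes, it is a solution.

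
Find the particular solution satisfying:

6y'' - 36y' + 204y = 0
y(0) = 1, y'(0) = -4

General solution: y = e^(3x)(C₁cos(5x) + C₂sin(5x))
Complex roots r = 3 ± 5i
Applying ICs: C₁ = 1, C₂ = -7/5
Particular solution: y = e^(3x)(cos(5x) - (7/5)sin(5x))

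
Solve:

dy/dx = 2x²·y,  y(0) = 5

General solution: y = Ce^(2x³/3)
Applying IC y(0) = 5:
Particular solution: y = 5e^(2x³/3)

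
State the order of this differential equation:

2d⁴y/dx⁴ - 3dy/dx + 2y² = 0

The order is 4 (highest derivative is of order 4).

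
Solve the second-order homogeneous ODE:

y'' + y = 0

Characteristic equation: r² + 1 = 0
Roots: r = ±i (complex conjugates)
General solution: y = C₁cos(x) + C₂sin(x)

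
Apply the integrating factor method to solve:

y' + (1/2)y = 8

Using integrating factor method:

General solution: y = 16 + Ce^(-x/2)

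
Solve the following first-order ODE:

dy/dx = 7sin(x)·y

Separating variables and integrating:
ln|y| = -7cos(x) + C

General solution: y = Ce^(-7cos(x))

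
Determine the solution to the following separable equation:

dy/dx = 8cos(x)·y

Separating variables and integrating:
ln|y| = 8sin(x) + C

General solution: y = Ce^(8sin(x))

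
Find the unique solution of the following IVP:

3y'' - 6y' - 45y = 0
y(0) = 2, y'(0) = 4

General solution: y = C₁e^(5x) + C₂e^(-3x)
Applying ICs: C₁ = 5/4, C₂ = 3/4
Particular solution: y = (5/4)e^(5x) + (3/4)e^(-3x)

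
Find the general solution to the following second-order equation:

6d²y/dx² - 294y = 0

Characteristic equation: 6r² - 294 = 0
Divide by 6: r² - 49 = 0
Roots: r = 7, -7 (distinct real)
General solution: y = C₁e^(7x) + C₂e^(-7x)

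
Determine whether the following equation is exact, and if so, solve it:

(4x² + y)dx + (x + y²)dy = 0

Verify exactness: ∂M/∂y = ∂N/∂x ✓
Find F(x,y) such that ∂F/∂x = M, ∂F/∂y = N
Solution: 4x³/3 + xy + y³/3 = C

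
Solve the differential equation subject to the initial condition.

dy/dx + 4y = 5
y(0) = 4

General solution: y = 5/4 + Ce^(-4x)
Applying y(0) = 4: C = 4 - 5/4 = 11/4
Particular solution: y = 5/4 + (11/4)e^(-4x)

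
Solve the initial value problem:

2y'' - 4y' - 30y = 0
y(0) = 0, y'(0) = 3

General solution: y = C₁e^(5x) + C₂e^(-3x)
Applying ICs: C₁ = 3/8, C₂ = -3/8
Particular solution: y = (3/8)e^(5x) - (3/8)e^(-3x)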